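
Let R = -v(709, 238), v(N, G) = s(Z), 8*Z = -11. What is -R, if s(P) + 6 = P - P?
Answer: -6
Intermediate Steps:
Z = -11/8 (Z = (⅛)*(-11) = -11/8 ≈ -1.3750)
s(P) = -6 (s(P) = -6 + (P - P) = -6 + 0 = -6)
v(N, G) = -6
R = 6 (R = -1*(-6) = 6)
-R = -1*6 = -6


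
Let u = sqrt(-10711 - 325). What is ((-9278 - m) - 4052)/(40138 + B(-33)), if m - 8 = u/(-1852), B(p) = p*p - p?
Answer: -6669/20630 + I*sqrt(2759)/38206760 ≈ -0.32327 + 1.3748e-6*I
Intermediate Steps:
u = 2*I*sqrt(2759) (u = sqrt(-11036) = 2*I*sqrt(2759) ≈ 105.05*I)
B(p) = p**2 - p
m = 8 - I*sqrt(2759)/926 (m = 8 + (2*I*sqrt(2759))/(-1852) = 8 + (2*I*sqrt(2759))*(-1/1852) = 8 - I*sqrt(2759)/926 ≈ 8.0 - 0.056724*I)
((-9278 - m) - 4052)/(40138 + B(-33)) = ((-9278 - (8 - I*sqrt(2759)/926)) - 4052)/(40138 - 33*(-1 - 33)) = ((-9278 + (-8 + I*sqrt(2759)/926)) - 4052)/(40138 - 33*(-34)) = ((-9286 + I*sqrt(2759)/926) - 4052)/(40138 + 1122) = (-13338 + I*sqrt(2759)/926)/41260 = (-13338 + I*sqrt(2759)/926)*(1/41260) = -6669/20630 + I*sqrt(2759)/38206760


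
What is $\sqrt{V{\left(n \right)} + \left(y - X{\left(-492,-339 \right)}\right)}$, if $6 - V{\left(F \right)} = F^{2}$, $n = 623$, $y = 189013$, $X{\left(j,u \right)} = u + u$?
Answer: $12 i \sqrt{1378} \approx 445.46 i$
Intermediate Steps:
$X{\left(j,u \right)} = 2 u$
$V{\left(F \right)} = 6 - F^{2}$
$\sqrt{V{\left(n \right)} + \left(y - X{\left(-492,-339 \right)}\right)} = \sqrt{\left(6 - 623^{2}\right) + \left(189013 - 2 \left(-339\right)\right)} = \sqrt{\left(6 - 388129\right) + \left(189013 - -678\right)} = \sqrt{\left(6 - 388129\right) + \left(189013 + 678\right)} = \sqrt{-388123 + 189691} = \sqrt{-198432} = 12 i \sqrt{1378}$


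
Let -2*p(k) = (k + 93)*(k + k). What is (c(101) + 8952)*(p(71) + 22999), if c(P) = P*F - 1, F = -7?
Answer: 93610620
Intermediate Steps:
c(P) = -1 - 7*P (c(P) = P*(-7) - 1 = -7*P - 1 = -1 - 7*P)
p(k) = -k*(93 + k) (p(k) = -(k + 93)*(k + k)/2 = -(93 + k)*2*k/2 = -k*(93 + k))
(c(101) + 8952)*(p(71) + 22999) = ((-1 - 7*101) + 8952)*(-1*71*(93 + 71) + 22999) = ((-1 - 707) + 8952)*(-1*71*164 + 22999) = (-708 + 8952)*(-11644 + 22999) = 8244*11355 = 93610620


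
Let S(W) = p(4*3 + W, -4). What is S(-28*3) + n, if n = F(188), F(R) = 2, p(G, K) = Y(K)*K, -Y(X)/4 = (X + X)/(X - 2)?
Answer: 70/3 ≈ 23.333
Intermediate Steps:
Y(X) = -8*X/(-2 + X) (Y(X) = -4*(X + X)/(X - 2) = -4*2*X/(-2 + X) = -8*X/(-2 + X))
p(G, K) = -8*K²/(-2 + K) (p(G, K) = (-8*K/(-2 + K))*K = -8*K²/(-2 + K))
S(W) = 64/3 (S(W) = -8*(-4)²/(-2 - 4) = -8*16/(-6) = -8*16*(-⅙) = 64/3)
n = 2
S(-28*3) + n = 64/3 + 2 = 70/3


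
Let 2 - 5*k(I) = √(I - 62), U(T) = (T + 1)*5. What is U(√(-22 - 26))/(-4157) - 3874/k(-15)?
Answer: -161042585/336717 - 19370*I*√77/81 - 20*I*√3/4157 ≈ -478.27 - 2098.4*I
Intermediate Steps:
U(T) = 5 + 5*T (U(T) = (1 + T)*5 = 5 + 5*T)
k(I) = ⅖ - √(-62 + I)/5 (k(I) = ⅖ - √(I - 62)/5 = ⅖ - √(-62 + I)/5)
U(√(-22 - 26))/(-4157) - 3874/k(-15) = (5 + 5*√(-22 - 26))/(-4157) - 3874/(⅖ - √(-62 - 15)/5) = (5 + 5*√(-48))*(-1/4157) - 3874/(⅖ - I*√77/5) = (5 + 5*(4*I*√3))*(-1/4157) - 3874/(⅖ - I*√77/5) = (5 + 20*I*√3)*(-1/4157) - 3874/(⅖ - I*√77/5) = (-5/4157 - 20*I*√3/4157) - 3874/(⅖ - I*√77/5) = -5/4157 - 3874/(⅖ - I*√77/5) - 20*I*√3/4157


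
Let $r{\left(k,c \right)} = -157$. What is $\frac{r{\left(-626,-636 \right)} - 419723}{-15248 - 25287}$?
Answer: $\frac{83976}{8107} \approx 10.358$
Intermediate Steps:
$\frac{r{\left(-626,-636 \right)} - 419723}{-15248 - 25287} = \frac{-157 - 419723}{-15248 - 25287} = - \frac{419880}{-40535} = \left(-419880\right) \left(- \frac{1}{40535}\right) = \frac{83976}{8107}$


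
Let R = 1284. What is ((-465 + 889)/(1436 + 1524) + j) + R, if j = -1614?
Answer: -122047/370 ≈ -329.86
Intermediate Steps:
((-465 + 889)/(1436 + 1524) + j) + R = ((-465 + 889)/(1436 + 1524) - 1614) + 1284 = (424/2960 - 1614) + 1284 = (424*(1/2960) - 1614) + 1284 = (53/370 - 1614) + 1284 = -597127/370 + 1284 = -122047/370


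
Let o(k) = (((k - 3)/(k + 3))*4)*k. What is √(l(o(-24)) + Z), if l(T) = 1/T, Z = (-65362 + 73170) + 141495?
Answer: √773986710/72 ≈ 386.40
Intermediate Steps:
Z = 149303 (Z = 7808 + 141495 = 149303)
o(k) = 4*k*(-3 + k)/(3 + k) (o(k) = (((-3 + k)/(3 + k))*4)*k = (4*(-3 + k)/(3 + k))*k = 4*k*(-3 + k)/(3 + k))
√(l(o(-24)) + Z) = √(1/(4*(-24)*(-3 - 24)/(3 - 24)) + 149303) = √(1/(4*(-24)*(-27)/(-21)) + 149303) = √(1/(4*(-24)*(-1/21)*(-27)) + 149303) = √(1/(-864/7) + 149303) = √(-7/864 + 149303) = √(128997785/864) = √773986710/72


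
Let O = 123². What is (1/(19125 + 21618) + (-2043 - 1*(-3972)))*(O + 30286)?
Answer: 3569312357920/40743 ≈ 8.7606e+7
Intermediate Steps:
O = 15129
(1/(19125 + 21618) + (-2043 - 1*(-3972)))*(O + 30286) = (1/(19125 + 21618) + (-2043 - 1*(-3972)))*(15129 + 30286) = (1/40743 + (-2043 + 3972))*45415 = (1/40743 + 1929)*45415 = (78593248/40743)*45415 = 3569312357920/40743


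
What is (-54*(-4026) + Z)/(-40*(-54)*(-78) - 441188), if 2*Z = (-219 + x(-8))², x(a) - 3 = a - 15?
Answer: -491929/1219336 ≈ -0.40344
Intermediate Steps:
x(a) = -12 + a (x(a) = 3 + (a - 15) = 3 + (-15 + a) = -12 + a)
Z = 57121/2 (Z = (-219 + (-12 - 8))²/2 = (-219 - 20)²/2 = (½)*(-239)² = (½)*57121 = 57121/2 ≈ 28561.)
(-54*(-4026) + Z)/(-40*(-54)*(-78) - 441188) = (-54*(-4026) + 57121/2)/(-40*(-54)*(-78) - 441188) = (217404 + 57121/2)/(2160*(-78) - 441188) = 491929/(2*(-168480 - 441188)) = (491929/2)/(-609668) = (491929/2)*(-1/609668) = -491929/1219336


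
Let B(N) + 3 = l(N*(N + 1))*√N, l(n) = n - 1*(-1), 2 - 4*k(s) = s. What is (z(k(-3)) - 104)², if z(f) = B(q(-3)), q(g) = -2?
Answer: 11431 - 642*I*√2 ≈ 11431.0 - 907.92*I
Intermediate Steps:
k(s) = ½ - s/4
l(n) = 1 + n (l(n) = n + 1 = 1 + n)
B(N) = -3 + √N*(1 + N*(1 + N)) (B(N) = -3 + (1 + N*(N + 1))*√N = -3 + (1 + N*(1 + N))*√N = -3 + √N*(1 + N*(1 + N)))
z(f) = -3 + 3*I*√2 (z(f) = -3 + √(-2)*(1 - 2*(1 - 2)) = -3 + (I*√2)*(1 - 2*(-1)) = -3 + (I*√2)*(1 + 2) = -3 + (I*√2)*3 = -3 + 3*I*√2)
(z(k(-3)) - 104)² = ((-3 + 3*I*√2) - 104)² = (-107 + 3*I*√2)²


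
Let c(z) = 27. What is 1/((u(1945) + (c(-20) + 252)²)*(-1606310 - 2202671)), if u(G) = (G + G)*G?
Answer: -1/29115435585071 ≈ -3.4346e-14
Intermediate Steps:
u(G) = 2*G² (u(G) = (2*G)*G = 2*G²)
1/((u(1945) + (c(-20) + 252)²)*(-1606310 - 2202671)) = 1/((2*1945² + (27 + 252)²)*(-1606310 - 2202671)) = 1/((2*3783025 + 279²)*(-3808981)) = 1/((7566050 + 77841)*(-3808981)) = 1/(7643891*(-3808981)) = 1/(-29115435585071) = -1/29115435585071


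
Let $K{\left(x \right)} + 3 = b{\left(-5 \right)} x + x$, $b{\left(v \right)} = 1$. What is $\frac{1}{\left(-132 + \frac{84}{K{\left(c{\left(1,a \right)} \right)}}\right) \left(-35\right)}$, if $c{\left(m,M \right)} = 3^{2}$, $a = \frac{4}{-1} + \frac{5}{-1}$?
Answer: $\frac{1}{4424} \approx 0.00022604$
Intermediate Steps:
$a = -9$ ($a = 4 \left(-1\right) + 5 \left(-1\right) = -4 - 5 = -9$)
$c{\left(m,M \right)} = 9$
$K{\left(x \right)} = -3 + 2 x$ ($K{\left(x \right)} = -3 + \left(1 x + x\right) = -3 + \left(x + x\right) = -3 + 2 x$)
$\frac{1}{\left(-132 + \frac{84}{K{\left(c{\left(1,a \right)} \right)}}\right) \left(-35\right)} = \frac{1}{\left(-132 + \frac{84}{-3 + 2 \cdot 9}\right) \left(-35\right)} = \frac{1}{\left(-132 + \frac{84}{-3 + 18}\right) \left(-35\right)} = \frac{1}{\left(-132 + \frac{84}{15}\right) \left(-35\right)} = \frac{1}{\left(-132 + 84 \cdot \frac{1}{15}\right) \left(-35\right)} = \frac{1}{\left(-132 + \frac{28}{5}\right) \left(-35\right)} = \frac{1}{\left(- \frac{632}{5}\right) \left(-35\right)} = \frac{1}{4424}$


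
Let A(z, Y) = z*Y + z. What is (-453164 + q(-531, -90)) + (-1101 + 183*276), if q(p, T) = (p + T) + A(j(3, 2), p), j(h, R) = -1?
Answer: -403848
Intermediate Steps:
A(z, Y) = z + Y*z (A(z, Y) = Y*z + z = z + Y*z)
q(p, T) = -1 + T (q(p, T) = (p + T) - (1 + p) = (T + p) + (-1 - p) = -1 + T)
(-453164 + q(-531, -90)) + (-1101 + 183*276) = (-453164 + (-1 - 90)) + (-1101 + 183*276) = (-453164 - 91) + (-1101 + 50508) = -453255 + 49407 = -403848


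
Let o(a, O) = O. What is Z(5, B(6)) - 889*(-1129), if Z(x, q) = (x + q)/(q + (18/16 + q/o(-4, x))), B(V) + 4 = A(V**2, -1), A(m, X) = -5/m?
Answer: 1388090513/1383 ≈ 1.0037e+6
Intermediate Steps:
B(V) = -4 - 5/V**2
Z(x, q) = (q + x)/(9/8 + q + q/x) (Z(x, q) = (x + q)/(q + (18/16 + q/x)) = (q + x)/(q + (18*(1/16) + q/x)) = (q + x)/(q + (9/8 + q/x)) = (q + x)/(9/8 + q + q/x))
Z(5, B(6)) - 889*(-1129) = 8*5*((-4 - 5/6**2) + 5)/(8*(-4 - 5/6**2) + 9*5 + 8*(-4 - 5/6**2)*5) - 889*(-1129) = 8*5*((-4 - 5*1/36) + 5)/(8*(-4 - 5*1/36) + 45 + 8*(-4 - 5*1/36)*5) + 1003681 = 8*5*((-4 - 5/36) + 5)/(8*(-4 - 5/36) + 45 + 8*(-4 - 5/36)*5) + 1003681 = 8*5*(-149/36 + 5)/(8*(-149/36) + 45 + 8*(-149/36)*5) + 1003681 = 8*5*(31/36)/(-298/9 + 45 - 1490/9) + 1003681 = 8*5*(31/36)/(-461/3) + 1003681 = 8*5*(-3/461)*(31/36) + 1003681 = -310/1383 + 1003681 = 1388090513/1383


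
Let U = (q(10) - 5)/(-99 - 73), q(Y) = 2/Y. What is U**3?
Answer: 216/9938375 ≈ 2.1734e-5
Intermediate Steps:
U = 6/215 (U = (2/10 - 5)/(-99 - 73) = (2*(1/10) - 5)/(-172) = (1/5 - 5)*(-1/172) = -24/5*(-1/172) = 6/215 ≈ 0.027907)
U**3 = (6/215)**3 = 216/9938375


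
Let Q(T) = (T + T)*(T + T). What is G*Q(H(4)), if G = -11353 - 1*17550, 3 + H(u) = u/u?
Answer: -462448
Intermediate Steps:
H(u) = -2 (H(u) = -3 + u/u = -3 + 1 = -2)
Q(T) = 4*T² (Q(T) = (2*T)*(2*T) = 4*T²)
G = -28903 (G = -11353 - 17550 = -28903)
G*Q(H(4)) = -115612*(-2)² = -115612*4 = -28903*16 = -462448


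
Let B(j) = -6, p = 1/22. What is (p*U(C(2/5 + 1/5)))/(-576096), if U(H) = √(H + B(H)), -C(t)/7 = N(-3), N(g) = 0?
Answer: -I*√6/12674112 ≈ -1.9327e-7*I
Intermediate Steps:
p = 1/22 ≈ 0.045455
C(t) = 0 (C(t) = -7*0 = 0)
U(H) = √(-6 + H) (U(H) = √(H - 6) = √(-6 + H))
(p*U(C(2/5 + 1/5)))/(-576096) = (√(-6 + 0)/22)/(-576096) = (√(-6)/22)*(-1/576096) = ((I*√6)/22)*(-1/576096) = (I*√6/22)*(-1/576096) = -I*√6/12674112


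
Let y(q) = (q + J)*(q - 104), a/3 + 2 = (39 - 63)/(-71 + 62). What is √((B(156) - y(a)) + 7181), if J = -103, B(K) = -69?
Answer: I*√3190 ≈ 56.48*I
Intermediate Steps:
a = 2 (a = -6 + 3*((39 - 63)/(-71 + 62)) = -6 + 3*(-24/(-9)) = -6 + 3*(-24*(-⅑)) = -6 + 3*(8/3) = -6 + 8 = 2)
y(q) = (-104 + q)*(-103 + q) (y(q) = (q - 103)*(q - 104) = (-103 + q)*(-104 + q) = (-104 + q)*(-103 + q))
√((B(156) - y(a)) + 7181) = √((-69 - (10712 + 2² - 207*2)) + 7181) = √((-69 - (10712 + 4 - 414)) + 7181) = √((-69 - 1*10302) + 7181) = √((-69 - 10302) + 7181) = √(-10371 + 7181) = √(-3190) = I*√3190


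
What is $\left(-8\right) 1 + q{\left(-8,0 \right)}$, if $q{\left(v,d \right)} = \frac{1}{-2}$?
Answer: $- \frac{17}{2} \approx -8.5$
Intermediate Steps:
$q{\left(v,d \right)} = - \frac{1}{2}$
$\left(-8\right) 1 + q{\left(-8,0 \right)} = \left(-8\right) 1 - \frac{1}{2} = -8 - \frac{1}{2} = - \frac{17}{2}$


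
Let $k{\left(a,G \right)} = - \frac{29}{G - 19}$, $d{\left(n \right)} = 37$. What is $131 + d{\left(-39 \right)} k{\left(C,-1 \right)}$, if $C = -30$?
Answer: $\frac{3693}{20} \approx 184.65$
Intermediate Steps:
$k{\left(a,G \right)} = - \frac{29}{-19 + G}$ ($k{\left(a,G \right)} = - \frac{29}{G - 19} = - \frac{29}{-19 + G}$)
$131 + d{\left(-39 \right)} k{\left(C,-1 \right)} = 131 + 37 \left(- \frac{29}{-19 - 1}\right) = 131 + 37 \left(- \frac{29}{-20}\right) = 131 + 37 \left(\left(-29\right) \left(- \frac{1}{20}\right)\right) = 131 + 37 \cdot \frac{29}{20} = 131 + \frac{1073}{20} = \frac{3693}{20}$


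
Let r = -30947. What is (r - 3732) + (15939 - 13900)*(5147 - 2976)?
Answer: 4391990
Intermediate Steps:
(r - 3732) + (15939 - 13900)*(5147 - 2976) = (-30947 - 3732) + (15939 - 13900)*(5147 - 2976) = -34679 + 2039*2171 = -34679 + 4426669 = 4391990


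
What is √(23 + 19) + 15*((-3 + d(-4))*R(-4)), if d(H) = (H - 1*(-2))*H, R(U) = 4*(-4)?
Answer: -1200 + √42 ≈ -1193.5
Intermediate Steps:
R(U) = -16
d(H) = H*(2 + H) (d(H) = (H + 2)*H = (2 + H)*H = H*(2 + H))
√(23 + 19) + 15*((-3 + d(-4))*R(-4)) = √(23 + 19) + 15*((-3 - 4*(2 - 4))*(-16)) = √42 + 15*((-3 - 4*(-2))*(-16)) = √42 + 15*((-3 + 8)*(-16)) = √42 + 15*(5*(-16)) = √42 + 15*(-80) = √42 - 1200 = -1200 + √42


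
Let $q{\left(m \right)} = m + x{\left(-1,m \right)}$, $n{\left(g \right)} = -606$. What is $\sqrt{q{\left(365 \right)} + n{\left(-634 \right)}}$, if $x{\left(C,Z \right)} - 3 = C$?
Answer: $i \sqrt{239} \approx 15.46 i$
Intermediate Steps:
$x{\left(C,Z \right)} = 3 + C$
$q{\left(m \right)} = 2 + m$ ($q{\left(m \right)} = m + \left(3 - 1\right) = m + 2 = 2 + m$)
$\sqrt{q{\left(365 \right)} + n{\left(-634 \right)}} = \sqrt{\left(2 + 365\right) - 606} = \sqrt{367 - 606} = \sqrt{-239} = i \sqrt{239}$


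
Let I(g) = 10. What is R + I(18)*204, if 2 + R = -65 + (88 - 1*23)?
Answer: 2038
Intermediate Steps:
R = -2 (R = -2 + (-65 + (88 - 1*23)) = -2 + (-65 + (88 - 23)) = -2 + (-65 + 65) = -2 + 0 = -2)
R + I(18)*204 = -2 + 10*204 = -2 + 2040 = 2038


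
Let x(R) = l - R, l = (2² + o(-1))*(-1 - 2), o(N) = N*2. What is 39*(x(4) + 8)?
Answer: -78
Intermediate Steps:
o(N) = 2*N
l = -6 (l = (2² + 2*(-1))*(-1 - 2) = (4 - 2)*(-3) = 2*(-3) = -6)
x(R) = -6 - R
39*(x(4) + 8) = 39*((-6 - 1*4) + 8) = 39*((-6 - 4) + 8) = 39*(-10 + 8) = 39*(-2) = -78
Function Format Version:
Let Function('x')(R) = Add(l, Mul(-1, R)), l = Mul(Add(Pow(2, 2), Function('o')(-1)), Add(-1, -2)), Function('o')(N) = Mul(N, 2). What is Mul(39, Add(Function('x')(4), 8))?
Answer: -78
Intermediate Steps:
Function('o')(N) = Mul(2, N)
l = -6 (l = Mul(Add(Pow(2, 2), Mul(2, -1)), Add(-1, -2)) = Mul(Add(4, -2), -3) = Mul(2, -3) = -6)
Function('x')(R) = Add(-6, Mul(-1, R))
Mul(39, Add(Function('x')(4), 8)) = Mul(39, Add(Add(-6, Mul(-1, 4)), 8)) = Mul(39, Add(Add(-6, -4), 8)) = Mul(39, Add(-10, 8)) = Mul(39, -2) = -78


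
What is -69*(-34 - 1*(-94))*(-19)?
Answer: 78660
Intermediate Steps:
-69*(-34 - 1*(-94))*(-19) = -69*(-34 + 94)*(-19) = -69*60*(-19) = -4140*(-19) = 78660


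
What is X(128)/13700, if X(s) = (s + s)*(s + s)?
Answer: 16384/3425 ≈ 4.7836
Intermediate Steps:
X(s) = 4*s² (X(s) = (2*s)*(2*s) = 4*s²)
X(128)/13700 = (4*128²)/13700 = (4*16384)*(1/13700) = 65536*(1/13700) = 16384/3425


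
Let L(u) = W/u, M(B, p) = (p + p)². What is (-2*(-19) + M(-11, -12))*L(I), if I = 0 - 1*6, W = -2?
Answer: 614/3 ≈ 204.67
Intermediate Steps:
M(B, p) = 4*p² (M(B, p) = (2*p)² = 4*p²)
I = -6 (I = 0 - 6 = -6)
L(u) = -2/u
(-2*(-19) + M(-11, -12))*L(I) = (-2*(-19) + 4*(-12)²)*(-2/(-6)) = (38 + 4*144)*(-2*(-⅙)) = (38 + 576)*(⅓) = 614*(⅓) = 614/3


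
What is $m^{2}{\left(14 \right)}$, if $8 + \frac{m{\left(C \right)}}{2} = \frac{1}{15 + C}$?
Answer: $\frac{213444}{841} \approx 253.8$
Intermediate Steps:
$m{\left(C \right)} = -16 + \frac{2}{15 + C}$
$m^{2}{\left(14 \right)} = \left(\frac{2 \left(-119 - 112\right)}{15 + 14}\right)^{2} = \left(\frac{2 \left(-119 - 112\right)}{29}\right)^{2} = \left(2 \cdot \frac{1}{29} \left(-231\right)\right)^{2} = \left(- \frac{462}{29}\right)^{2} = \frac{213444}{841}$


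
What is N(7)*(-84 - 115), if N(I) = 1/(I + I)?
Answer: -199/14 ≈ -14.214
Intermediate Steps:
N(I) = 1/(2*I)
N(7)*(-84 - 115) = ((½)/7)*(-84 - 115) = ((½)*(⅐))*(-199) = (1/14)*(-199) = -199/14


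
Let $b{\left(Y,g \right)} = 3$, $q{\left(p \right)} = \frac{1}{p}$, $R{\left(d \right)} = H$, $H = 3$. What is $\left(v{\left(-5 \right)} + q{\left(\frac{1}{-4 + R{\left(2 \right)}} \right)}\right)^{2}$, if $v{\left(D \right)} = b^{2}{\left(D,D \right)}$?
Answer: $64$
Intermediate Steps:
$R{\left(d \right)} = 3$
$v{\left(D \right)} = 9$ ($v{\left(D \right)} = 3^{2} = 9$)
$\left(v{\left(-5 \right)} + q{\left(\frac{1}{-4 + R{\left(2 \right)}} \right)}\right)^{2} = \left(9 + \frac{1}{\frac{1}{-4 + 3}}\right)^{2} = \left(9 + \frac{1}{\frac{1}{-1}}\right)^{2} = \left(9 + \frac{1}{-1}\right)^{2} = \left(9 - 1\right)^{2} = 8^{2} = 64$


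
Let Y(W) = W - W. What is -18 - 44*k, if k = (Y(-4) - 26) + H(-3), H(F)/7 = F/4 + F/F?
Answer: 1049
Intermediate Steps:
Y(W) = 0
H(F) = 7 + 7*F/4 (H(F) = 7*(F/4 + F/F) = 7*(F*(¼) + 1) = 7*(F/4 + 1) = 7*(1 + F/4) = 7 + 7*F/4)
k = -97/4 (k = (0 - 26) + (7 + (7/4)*(-3)) = -26 + (7 - 21/4) = -26 + 7/4 = -97/4 ≈ -24.250)
-18 - 44*k = -18 - 44*(-97/4) = -18 + 1067 = 1049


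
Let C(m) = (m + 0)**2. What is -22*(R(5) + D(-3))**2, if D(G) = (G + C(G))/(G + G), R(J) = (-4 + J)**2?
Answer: 0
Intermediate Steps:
C(m) = m**2
D(G) = (G + G**2)/(2*G) (D(G) = (G + G**2)/(G + G) = (G + G**2)/((2*G)) = (G + G**2)*(1/(2*G)) = (G + G**2)/(2*G))
-22*(R(5) + D(-3))**2 = -22*((-4 + 5)**2 + (1/2 + (1/2)*(-3)))**2 = -22*(1**2 + (1/2 - 3/2))**2 = -22*(1 - 1)**2 = -22*0**2 = -22*0 = 0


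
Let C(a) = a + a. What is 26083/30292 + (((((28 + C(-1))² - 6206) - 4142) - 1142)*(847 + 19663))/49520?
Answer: -20991646096/4687687 ≈ -4478.0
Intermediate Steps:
C(a) = 2*a
26083/30292 + (((((28 + C(-1))² - 6206) - 4142) - 1142)*(847 + 19663))/49520 = 26083/30292 + (((((28 + 2*(-1))² - 6206) - 4142) - 1142)*(847 + 19663))/49520 = 26083*(1/30292) + (((((28 - 2)² - 6206) - 4142) - 1142)*20510)*(1/49520) = 26083/30292 + ((((26² - 6206) - 4142) - 1142)*20510)*(1/49520) = 26083/30292 + ((((676 - 6206) - 4142) - 1142)*20510)*(1/49520) = 26083/30292 + (((-5530 - 4142) - 1142)*20510)*(1/49520) = 26083/30292 + ((-9672 - 1142)*20510)*(1/49520) = 26083/30292 - 10814*20510*(1/49520) = 26083/30292 - 221795140*1/49520 = 26083/30292 - 11089757/2476 = -20991646096/4687687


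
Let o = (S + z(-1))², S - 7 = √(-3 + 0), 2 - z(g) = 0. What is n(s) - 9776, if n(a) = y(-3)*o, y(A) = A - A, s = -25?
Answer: -9776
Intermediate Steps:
z(g) = 2 (z(g) = 2 - 1*0 = 2 + 0 = 2)
S = 7 + I*√3 (S = 7 + √(-3 + 0) = 7 + √(-3) = 7 + I*√3 ≈ 7.0 + 1.732*I)
y(A) = 0
o = (9 + I*√3)² (o = ((7 + I*√3) + 2)² = (9 + I*√3)² ≈ 78.0 + 31.177*I)
n(a) = 0 (n(a) = 0*(9 + I*√3)² = 0)
n(s) - 9776 = 0 - 9776 = -9776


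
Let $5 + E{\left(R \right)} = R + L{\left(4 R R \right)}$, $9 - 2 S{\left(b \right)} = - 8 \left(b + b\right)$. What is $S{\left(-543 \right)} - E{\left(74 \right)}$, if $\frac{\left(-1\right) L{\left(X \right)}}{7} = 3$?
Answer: $- \frac{8775}{2} \approx -4387.5$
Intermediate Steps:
$L{\left(X \right)} = -21$ ($L{\left(X \right)} = \left(-7\right) 3 = -21$)
$S{\left(b \right)} = \frac{9}{2} + 8 b$ ($S{\left(b \right)} = \frac{9}{2} - \frac{\left(-8\right) \left(b + b\right)}{2} = \frac{9}{2} - \frac{\left(-8\right) 2 b}{2} = \frac{9}{2} - \frac{\left(-16\right) b}{2} = \frac{9}{2} + 8 b$)
$E{\left(R \right)} = -26 + R$ ($E{\left(R \right)} = -5 + \left(R - 21\right) = -5 + \left(-21 + R\right) = -26 + R$)
$S{\left(-543 \right)} - E{\left(74 \right)} = \left(\frac{9}{2} + 8 \left(-543\right)\right) - \left(-26 + 74\right) = \left(\frac{9}{2} - 4344\right) - 48 = - \frac{8679}{2} - 48 = - \frac{8775}{2}$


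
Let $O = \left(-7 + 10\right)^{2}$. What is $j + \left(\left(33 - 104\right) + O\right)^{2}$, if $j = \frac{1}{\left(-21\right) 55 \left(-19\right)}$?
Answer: $\frac{84356581}{21945} \approx 3844.0$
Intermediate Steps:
$O = 9$ ($O = 3^{2} = 9$)
$j = \frac{1}{21945}$ ($j = \frac{1}{\left(-1155\right) \left(-19\right)} = \frac{1}{21945} \approx 4.5568 \cdot 10^{-5}$)
$j + \left(\left(33 - 104\right) + O\right)^{2} = \frac{1}{21945} + \left(\left(33 - 104\right) + 9\right)^{2} = \frac{1}{21945} + \left(-71 + 9\right)^{2} = \frac{1}{21945} + \left(-62\right)^{2} = \frac{1}{21945} + 3844 = \frac{84356581}{21945}$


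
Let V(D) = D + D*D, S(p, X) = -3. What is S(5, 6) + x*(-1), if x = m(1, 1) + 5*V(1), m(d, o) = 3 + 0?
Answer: -16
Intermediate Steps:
m(d, o) = 3
V(D) = D + D²
x = 13 (x = 3 + 5*(1*(1 + 1)) = 3 + 5*(1*2) = 3 + 5*2 = 3 + 10 = 13)
S(5, 6) + x*(-1) = -3 + 13*(-1) = -3 - 13 = -16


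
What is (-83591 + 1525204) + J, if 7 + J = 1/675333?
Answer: 973564104799/675333 ≈ 1.4416e+6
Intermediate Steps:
J = -4727330/675333 (J = -7 + 1/675333 = -4727330/675333 ≈ -7.0000)
(-83591 + 1525204) + J = (-83591 + 1525204) - 4727330/675333 = 1441613 - 4727330/675333 = 973564104799/675333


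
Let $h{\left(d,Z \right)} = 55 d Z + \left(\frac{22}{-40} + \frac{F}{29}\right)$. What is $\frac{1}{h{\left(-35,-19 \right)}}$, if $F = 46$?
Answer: $\frac{580}{21214101} \approx 2.734 \cdot 10^{-5}$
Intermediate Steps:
$h{\left(d,Z \right)} = \frac{601}{580} + 55 Z d$ ($h{\left(d,Z \right)} = 55 d Z + \left(\frac{22}{-40} + \frac{46}{29}\right) = 55 Z d + \left(22 \left(- \frac{1}{40}\right) + 46 \cdot \frac{1}{29}\right) = 55 Z d + \left(- \frac{11}{20} + \frac{46}{29}\right) = 55 Z d + \frac{601}{580} = \frac{601}{580} + 55 Z d$)
$\frac{1}{h{\left(-35,-19 \right)}} = \frac{1}{\frac{601}{580} + 55 \left(-19\right) \left(-35\right)} = \frac{1}{\frac{601}{580} + 36575} = \frac{1}{\frac{21214101}{580}} = \frac{580}{21214101}$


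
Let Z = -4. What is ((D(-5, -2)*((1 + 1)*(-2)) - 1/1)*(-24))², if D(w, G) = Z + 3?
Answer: 5184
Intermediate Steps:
D(w, G) = -1 (D(w, G) = -4 + 3 = -1)
((D(-5, -2)*((1 + 1)*(-2)) - 1/1)*(-24))² = ((-(1 + 1)*(-2) - 1/1)*(-24))² = ((-2*(-2) - 1*1)*(-24))² = ((-1*(-4) - 1)*(-24))² = ((4 - 1)*(-24))² = (3*(-24))² = (-72)² = 5184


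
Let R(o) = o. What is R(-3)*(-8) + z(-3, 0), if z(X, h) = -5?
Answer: 19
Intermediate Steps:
R(-3)*(-8) + z(-3, 0) = -3*(-8) - 5 = 24 - 5 = 19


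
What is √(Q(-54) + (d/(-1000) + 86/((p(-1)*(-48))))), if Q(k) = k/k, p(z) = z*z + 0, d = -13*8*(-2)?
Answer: I*√89970/300 ≈ 0.99983*I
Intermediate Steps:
d = 208 (d = -104*(-2) = 208)
p(z) = z² (p(z) = z² + 0 = z²)
Q(k) = 1
√(Q(-54) + (d/(-1000) + 86/((p(-1)*(-48))))) = √(1 + (208/(-1000) + 86/(((-1)²*(-48))))) = √(1 + (208*(-1/1000) + 86/((1*(-48))))) = √(1 + (-26/125 + 86/(-48))) = √(1 + (-26/125 + 86*(-1/48))) = √(1 + (-26/125 - 43/24)) = √(1 - 5999/3000) = √(-2999/3000) = I*√89970/300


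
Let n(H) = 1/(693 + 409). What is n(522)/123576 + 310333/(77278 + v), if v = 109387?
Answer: 42261381497081/25420180072080 ≈ 1.6625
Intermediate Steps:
n(H) = 1/1102
n(522)/123576 + 310333/(77278 + v) = (1/1102)/123576 + 310333/(77278 + 109387) = (1/1102)*(1/123576) + 310333/186665 = 1/136180752 + 310333*(1/186665) = 1/136180752 + 310333/186665 = 42261381497081/25420180072080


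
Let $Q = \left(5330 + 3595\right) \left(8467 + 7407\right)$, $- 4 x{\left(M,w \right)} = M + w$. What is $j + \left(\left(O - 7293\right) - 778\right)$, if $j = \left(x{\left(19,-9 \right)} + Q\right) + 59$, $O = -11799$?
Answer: $\frac{283311273}{2} \approx 1.4166 \cdot 10^{8}$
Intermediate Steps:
$x{\left(M,w \right)} = - \frac{M}{4} - \frac{w}{4}$ ($x{\left(M,w \right)} = - \frac{M + w}{4} = - \frac{M}{4} - \frac{w}{4}$)
$Q = 141675450$ ($Q = 8925 \cdot 15874 = 141675450$)
$j = \frac{283351013}{2}$ ($j = \left(\left(\left(- \frac{1}{4}\right) 19 - - \frac{9}{4}\right) + 141675450\right) + 59 = \left(\left(- \frac{19}{4} + \frac{9}{4}\right) + 141675450\right) + 59 = \left(- \frac{5}{2} + 141675450\right) + 59 = \frac{283350895}{2} + 59 = \frac{283351013}{2} \approx 1.4168 \cdot 10^{8}$)
$j + \left(\left(O - 7293\right) - 778\right) = \frac{283351013}{2} - 19870 = \frac{283311273}{2}$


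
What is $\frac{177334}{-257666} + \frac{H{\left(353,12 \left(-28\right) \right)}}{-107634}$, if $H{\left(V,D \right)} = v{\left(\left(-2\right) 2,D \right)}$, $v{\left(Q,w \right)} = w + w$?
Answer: $- \frac{1576168017}{2311135187} \approx -0.68199$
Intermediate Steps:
$v{\left(Q,w \right)} = 2 w$
$H{\left(V,D \right)} = 2 D$
$\frac{177334}{-257666} + \frac{H{\left(353,12 \left(-28\right) \right)}}{-107634} = \frac{177334}{-257666} + \frac{2 \cdot 12 \left(-28\right)}{-107634} = 177334 \left(- \frac{1}{257666}\right) + 2 \left(-336\right) \left(- \frac{1}{107634}\right) = - \frac{88667}{128833} - - \frac{112}{17939} = - \frac{88667}{128833} + \frac{112}{17939} = - \frac{1576168017}{2311135187}$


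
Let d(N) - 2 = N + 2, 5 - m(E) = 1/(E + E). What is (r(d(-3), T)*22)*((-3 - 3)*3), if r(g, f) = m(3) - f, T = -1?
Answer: -2310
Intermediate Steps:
m(E) = 5 - 1/(2*E) (m(E) = 5 - 1/(E + E) = 5 - 1/(2*E))
d(N) = 4 + N (d(N) = 2 + (N + 2) = 2 + (2 + N) = 4 + N)
r(g, f) = 29/6 - f (r(g, f) = (5 - ½/3) - f = (5 - ½*⅓) - f = (5 - ⅙) - f = 29/6 - f)
(r(d(-3), T)*22)*((-3 - 3)*3) = ((29/6 - 1*(-1))*22)*((-3 - 3)*3) = ((29/6 + 1)*22)*(-6*3) = ((35/6)*22)*(-18) = (385/3)*(-18) = -2310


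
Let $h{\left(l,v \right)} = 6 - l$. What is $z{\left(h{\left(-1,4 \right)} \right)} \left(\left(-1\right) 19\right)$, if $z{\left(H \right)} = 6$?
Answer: $-114$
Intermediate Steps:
$z{\left(h{\left(-1,4 \right)} \right)} \left(\left(-1\right) 19\right) = 6 \left(\left(-1\right) 19\right) = 6 \left(-19\right) = -114$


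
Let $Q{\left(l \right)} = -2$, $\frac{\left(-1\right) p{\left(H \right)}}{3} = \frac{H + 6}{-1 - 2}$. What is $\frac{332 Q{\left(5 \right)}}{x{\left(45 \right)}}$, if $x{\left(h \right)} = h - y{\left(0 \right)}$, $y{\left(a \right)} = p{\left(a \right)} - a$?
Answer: $- \frac{664}{39} \approx -17.026$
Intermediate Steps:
$p{\left(H \right)} = 6 + H$ ($p{\left(H \right)} = - 3 \frac{H + 6}{-1 - 2} = - 3 \frac{6 + H}{-3} = - 3 \left(6 + H\right) \left(- \frac{1}{3}\right) = - 3 \left(-2 - \frac{H}{3}\right) = 6 + H$)
$y{\left(a \right)} = 6$ ($y{\left(a \right)} = \left(6 + a\right) - a = 6$)
$x{\left(h \right)} = -6 + h$ ($x{\left(h \right)} = h - 6 = -6 + h$)
$\frac{332 Q{\left(5 \right)}}{x{\left(45 \right)}} = \frac{332 \left(-2\right)}{-6 + 45} = - \frac{664}{39}$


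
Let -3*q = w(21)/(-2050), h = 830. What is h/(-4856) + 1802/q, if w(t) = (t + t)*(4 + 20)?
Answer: 140142740/12747 ≈ 10994.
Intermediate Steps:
w(t) = 48*t (w(t) = (2*t)*24 = 48*t)
q = 168/1025 (q = -48*21/(3*(-2050)) = -336*(-1)/2050 = -⅓*(-504/1025) = 168/1025 ≈ 0.16390)
h/(-4856) + 1802/q = 830/(-4856) + 1802/(168/1025) = 830*(-1/4856) + 1802*(1025/168) = -415/2428 + 923525/84 = 140142740/12747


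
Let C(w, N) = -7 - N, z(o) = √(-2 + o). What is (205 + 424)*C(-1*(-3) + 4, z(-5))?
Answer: -4403 - 629*I*√7 ≈ -4403.0 - 1664.2*I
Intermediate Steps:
(205 + 424)*C(-1*(-3) + 4, z(-5)) = (205 + 424)*(-7 - √(-2 - 5)) = 629*(-7 - √(-7)) = 629*(-7 - I*√7) = -4403 - 629*I*√7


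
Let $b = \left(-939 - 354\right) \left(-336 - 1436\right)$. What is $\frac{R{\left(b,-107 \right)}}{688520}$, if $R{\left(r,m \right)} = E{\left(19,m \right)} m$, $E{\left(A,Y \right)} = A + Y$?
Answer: $\frac{1177}{86065} \approx 0.013676$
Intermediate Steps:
$b = 2291196$ ($b = \left(-1293\right) \left(-1772\right) = 2291196$)
$R{\left(r,m \right)} = m \left(19 + m\right)$ ($R{\left(r,m \right)} = \left(19 + m\right) m = m \left(19 + m\right)$)
$\frac{R{\left(b,-107 \right)}}{688520} = \frac{\left(-107\right) \left(19 - 107\right)}{688520} = \left(-107\right) \left(-88\right) \frac{1}{688520} = 9416 \cdot \frac{1}{688520} = \frac{1177}{86065}$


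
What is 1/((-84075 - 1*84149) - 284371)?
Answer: -1/452595 ≈ -2.2095e-6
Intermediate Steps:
1/((-84075 - 1*84149) - 284371) = 1/((-84075 - 84149) - 284371) = 1/(-168224 - 284371) = 1/(-452595) = -1/452595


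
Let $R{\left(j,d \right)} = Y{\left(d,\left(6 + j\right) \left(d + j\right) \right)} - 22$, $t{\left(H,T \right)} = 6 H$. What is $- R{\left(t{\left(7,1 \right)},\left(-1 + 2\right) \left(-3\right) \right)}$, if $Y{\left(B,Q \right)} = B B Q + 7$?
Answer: $-16833$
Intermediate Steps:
$Y{\left(B,Q \right)} = 7 + Q B^{2}$ ($Y{\left(B,Q \right)} = B^{2} Q + 7 = Q B^{2} + 7 = 7 + Q B^{2}$)
$R{\left(j,d \right)} = -15 + d^{2} \left(6 + j\right) \left(d + j\right)$ ($R{\left(j,d \right)} = \left(7 + \left(6 + j\right) \left(d + j\right) d^{2}\right) - 22 = \left(7 + d^{2} \left(6 + j\right) \left(d + j\right)\right) - 22 = -15 + d^{2} \left(6 + j\right) \left(d + j\right)$)
$- R{\left(t{\left(7,1 \right)},\left(-1 + 2\right) \left(-3\right) \right)} = - (-15 + \left(\left(-1 + 2\right) \left(-3\right)\right)^{2} \left(\left(6 \cdot 7\right)^{2} + 6 \left(-1 + 2\right) \left(-3\right) + 6 \cdot 6 \cdot 7 + \left(-1 + 2\right) \left(-3\right) 6 \cdot 7\right)) = - (-15 + \left(1 \left(-3\right)\right)^{2} \left(42^{2} + 6 \cdot 1 \left(-3\right) + 6 \cdot 42 + 1 \left(-3\right) 42\right)) = - (-15 + \left(-3\right)^{2} \left(1764 + 6 \left(-3\right) + 252 - 126\right)) = - (-15 + 9 \left(1764 - 18 + 252 - 126\right)) = - (-15 + 9 \cdot 1872) = - (-15 + 16848) = \left(-1\right) 16833 = -16833$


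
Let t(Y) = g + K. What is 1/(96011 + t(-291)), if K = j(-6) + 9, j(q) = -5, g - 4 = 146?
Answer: 1/96165 ≈ 1.0399e-5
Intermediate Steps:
g = 150 (g = 4 + 146 = 150)
K = 4 (K = -5 + 9 = 4)
t(Y) = 154 (t(Y) = 150 + 4 = 154)
1/(96011 + t(-291)) = 1/(96011 + 154) = 1/96165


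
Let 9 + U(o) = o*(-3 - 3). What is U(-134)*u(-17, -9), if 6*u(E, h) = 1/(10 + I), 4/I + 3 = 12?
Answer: 2385/188 ≈ 12.686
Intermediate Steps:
I = 4/9 (I = 4/(-3 + 12) = 4/9 ≈ 0.44444)
U(o) = -9 - 6*o (U(o) = -9 + o*(-3 - 3) = -9 + o*(-6) = -9 - 6*o)
u(E, h) = 3/188 (u(E, h) = 1/(6*(10 + 4/9)) = 1/(6*(94/9)) = (⅙)*(9/94) = 3/188)
U(-134)*u(-17, -9) = (-9 - 6*(-134))*(3/188) = (-9 + 804)*(3/188) = 795*(3/188) = 2385/188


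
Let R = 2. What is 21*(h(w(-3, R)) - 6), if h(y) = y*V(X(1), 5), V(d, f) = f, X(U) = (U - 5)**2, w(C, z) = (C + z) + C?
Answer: -546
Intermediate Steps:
w(C, z) = z + 2*C
X(U) = (-5 + U)**2
h(y) = 5*y (h(y) = y*5 = 5*y)
21*(h(w(-3, R)) - 6) = 21*(5*(2 + 2*(-3)) - 6) = 21*(5*(2 - 6) - 6) = 21*(5*(-4) - 6) = 21*(-20 - 6) = 21*(-26) = -546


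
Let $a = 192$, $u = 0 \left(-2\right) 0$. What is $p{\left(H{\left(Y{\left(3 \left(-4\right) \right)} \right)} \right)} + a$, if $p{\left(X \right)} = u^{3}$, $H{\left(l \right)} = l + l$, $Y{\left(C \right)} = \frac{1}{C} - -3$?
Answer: $192$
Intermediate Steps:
$u = 0$ ($u = 0 \cdot 0 = 0$)
$Y{\left(C \right)} = 3 + \frac{1}{C}$ ($Y{\left(C \right)} = \frac{1}{C} + 3 = 3 + \frac{1}{C}$)
$H{\left(l \right)} = 2 l$
$p{\left(X \right)} = 0$ ($p{\left(X \right)} = 0^{3} = 0$)
$p{\left(H{\left(Y{\left(3 \left(-4\right) \right)} \right)} \right)} + a = 0 + 192 = 192$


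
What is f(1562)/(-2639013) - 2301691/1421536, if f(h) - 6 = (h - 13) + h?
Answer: -2026207799565/1250483994656 ≈ -1.6203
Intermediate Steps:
f(h) = -7 + 2*h (f(h) = 6 + ((h - 13) + h) = 6 + ((-13 + h) + h) = 6 + (-13 + 2*h) = -7 + 2*h)
f(1562)/(-2639013) - 2301691/1421536 = (-7 + 2*1562)/(-2639013) - 2301691/1421536 = (-7 + 3124)*(-1/2639013) - 2301691*1/1421536 = 3117*(-1/2639013) - 2301691/1421536 = -1039/879671 - 2301691/1421536 = -2026207799565/1250483994656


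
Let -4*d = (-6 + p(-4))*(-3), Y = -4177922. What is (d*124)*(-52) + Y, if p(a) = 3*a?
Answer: -4090874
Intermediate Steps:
d = -27/2 (d = -(-6 + 3*(-4))*(-3)/4 = -(-6 - 12)*(-3)/4 = -(-9)*(-3)/2 = -1/4*54 = -27/2 ≈ -13.500)
(d*124)*(-52) + Y = -27/2*124*(-52) - 4177922 = -1674*(-52) - 4177922 = 87048 - 4177922 = -4090874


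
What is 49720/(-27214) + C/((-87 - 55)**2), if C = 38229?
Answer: 1718633/24942868 ≈ 0.068903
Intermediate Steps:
49720/(-27214) + C/((-87 - 55)**2) = 49720/(-27214) + 38229/((-87 - 55)**2) = 49720*(-1/27214) + 38229/((-142)**2) = -2260/1237 + 38229/20164 = 1718633/24942868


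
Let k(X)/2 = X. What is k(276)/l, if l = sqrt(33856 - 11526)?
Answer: 276*sqrt(22330)/11165 ≈ 3.6940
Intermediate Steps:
k(X) = 2*X
l = sqrt(22330) ≈ 149.43
k(276)/l = (2*276)/(sqrt(22330)) = 552*(sqrt(22330)/22330) = 276*sqrt(22330)/11165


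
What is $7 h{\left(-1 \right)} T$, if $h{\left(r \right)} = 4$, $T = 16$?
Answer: $448$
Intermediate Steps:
$7 h{\left(-1 \right)} T = 7 \cdot 4 \cdot 16 = 28 \cdot 16 = 448$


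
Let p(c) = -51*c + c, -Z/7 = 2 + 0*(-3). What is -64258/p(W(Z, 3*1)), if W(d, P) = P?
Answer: 32129/75 ≈ 428.39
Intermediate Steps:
Z = -14 (Z = -7*(2 + 0*(-3)) = -7*(2 + 0) = -7*2 = -14)
p(c) = -50*c
-64258/p(W(Z, 3*1)) = -64258/((-150)) = -64258/((-50*3)) = -64258/(-150) = -64258*(-1/150) = 32129/75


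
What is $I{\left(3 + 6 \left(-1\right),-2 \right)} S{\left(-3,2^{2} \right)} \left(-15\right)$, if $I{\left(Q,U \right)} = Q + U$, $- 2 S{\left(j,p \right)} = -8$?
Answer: $300$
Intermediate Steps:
$S{\left(j,p \right)} = 4$ ($S{\left(j,p \right)} = \left(- \frac{1}{2}\right) \left(-8\right) = 4$)
$I{\left(3 + 6 \left(-1\right),-2 \right)} S{\left(-3,2^{2} \right)} \left(-15\right) = \left(\left(3 + 6 \left(-1\right)\right) - 2\right) 4 \left(-15\right) = \left(\left(3 - 6\right) - 2\right) 4 \left(-15\right) = \left(-3 - 2\right) 4 \left(-15\right) = \left(-5\right) 4 \left(-15\right) = \left(-20\right) \left(-15\right) = 300$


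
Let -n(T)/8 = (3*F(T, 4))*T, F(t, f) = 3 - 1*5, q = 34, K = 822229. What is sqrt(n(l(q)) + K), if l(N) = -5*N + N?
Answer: sqrt(815701) ≈ 903.16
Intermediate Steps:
F(t, f) = -2 (F(t, f) = 3 - 5 = -2)
l(N) = -4*N
n(T) = 48*T (n(T) = -8*3*(-2)*T = -(-48)*T = 48*T)
sqrt(n(l(q)) + K) = sqrt(48*(-4*34) + 822229) = sqrt(48*(-136) + 822229) = sqrt(-6528 + 822229) = sqrt(815701)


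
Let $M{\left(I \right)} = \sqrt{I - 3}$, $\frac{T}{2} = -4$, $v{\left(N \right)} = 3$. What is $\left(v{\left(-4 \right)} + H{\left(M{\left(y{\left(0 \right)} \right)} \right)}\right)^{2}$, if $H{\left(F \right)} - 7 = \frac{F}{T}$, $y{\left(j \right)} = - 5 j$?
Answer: $\frac{\left(80 - i \sqrt{3}\right)^{2}}{64} \approx 99.953 - 4.3301 i$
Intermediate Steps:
$T = -8$ ($T = 2 \left(-4\right) = -8$)
$M{\left(I \right)} = \sqrt{-3 + I}$
$H{\left(F \right)} = 7 - \frac{F}{8}$ ($H{\left(F \right)} = 7 + \frac{F}{-8} = 7 + F \left(- \frac{1}{8}\right) = 7 - \frac{F}{8}$)
$\left(v{\left(-4 \right)} + H{\left(M{\left(y{\left(0 \right)} \right)} \right)}\right)^{2} = \left(3 + \left(7 - \frac{\sqrt{-3 - 0}}{8}\right)\right)^{2} = \left(3 + \left(7 - \frac{\sqrt{-3 + 0}}{8}\right)\right)^{2} = \left(3 + \left(7 - \frac{\sqrt{-3}}{8}\right)\right)^{2} = \left(3 + \left(7 - \frac{i \sqrt{3}}{8}\right)\right)^{2} = \left(10 - \frac{i \sqrt{3}}{8}\right)^{2}$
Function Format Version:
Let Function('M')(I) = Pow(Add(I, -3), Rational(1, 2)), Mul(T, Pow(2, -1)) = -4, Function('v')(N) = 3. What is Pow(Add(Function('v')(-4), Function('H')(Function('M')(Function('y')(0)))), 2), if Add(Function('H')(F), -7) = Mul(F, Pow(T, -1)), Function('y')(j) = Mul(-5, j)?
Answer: Mul(Rational(1, 64), Pow(Add(80, Mul(-1, I, Pow(3, Rational(1, 2)))), 2)) ≈ Add(99.953, Mul(-4.3301, I))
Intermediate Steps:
T = -8 (T = Mul(2, -4) = -8)
Function('M')(I) = Pow(Add(-3, I), Rational(1, 2))
Function('H')(F) = Add(7, Mul(Rational(-1, 8), F)) (Function('H')(F) = Add(7, Mul(F, Pow(-8, -1))) = Add(7, Mul(F, Rational(-1, 8))) = Add(7, Mul(Rational(-1, 8), F)))
Pow(Add(Function('v')(-4), Function('H')(Function('M')(Function('y')(0)))), 2) = Pow(Add(3, Add(7, Mul(Rational(-1, 8), Pow(Add(-3, Mul(-5, 0)), Rational(1, 2))))), 2) = Pow(Add(3, Add(7, Mul(Rational(-1, 8), Pow(Add(-3, 0), Rational(1, 2))))), 2) = Pow(Add(3, Add(7, Mul(Rational(-1, 8), Pow(-3, Rational(1, 2))))), 2) = Pow(Add(3, Add(7, Mul(Rational(-1, 8), Mul(I, Pow(3, Rational(1, 2)))))), 2) = Pow(Add(3, Add(7, Mul(Rational(-1, 8), I, Pow(3, Rational(1, 2))))), 2) = Pow(Add(10, Mul(Rational(-1, 8), I, Pow(3, Rational(1, 2)))), 2)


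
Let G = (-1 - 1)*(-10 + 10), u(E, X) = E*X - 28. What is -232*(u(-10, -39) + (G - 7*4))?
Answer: -77488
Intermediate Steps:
u(E, X) = -28 + E*X
G = 0 (G = -2*0 = 0)
-232*(u(-10, -39) + (G - 7*4)) = -232*((-28 - 10*(-39)) + (0 - 7*4)) = -232*((-28 + 390) + (0 - 28)) = -232*(362 - 28) = -232*334 = -77488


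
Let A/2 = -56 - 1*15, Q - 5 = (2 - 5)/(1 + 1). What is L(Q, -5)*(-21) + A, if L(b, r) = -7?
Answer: 5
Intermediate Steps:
Q = 7/2 (Q = 5 + (2 - 5)/(1 + 1) = 5 - 3/2 = 7/2 ≈ 3.5000)
A = -142 (A = 2*(-56 - 1*15) = 2*(-56 - 15) = 2*(-71) = -142)
L(Q, -5)*(-21) + A = -7*(-21) - 142 = 147 - 142 = 5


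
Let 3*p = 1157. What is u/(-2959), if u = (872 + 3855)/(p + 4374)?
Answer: -14181/42251561 ≈ -0.00033563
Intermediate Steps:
p = 1157/3 (p = (⅓)*1157 = 1157/3 ≈ 385.67)
u = 14181/14279 (u = (872 + 3855)/(1157/3 + 4374) = 4727/(14279/3) = 4727*(3/14279) = 14181/14279 ≈ 0.99314)
u/(-2959) = (14181/14279)/(-2959) = (14181/14279)*(-1/2959) = -14181/42251561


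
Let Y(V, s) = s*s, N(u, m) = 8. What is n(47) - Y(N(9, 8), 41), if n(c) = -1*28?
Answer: -1709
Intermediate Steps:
Y(V, s) = s²
n(c) = -28
n(47) - Y(N(9, 8), 41) = -28 - 1*41² = -28 - 1*1681 = -28 - 1681 = -1709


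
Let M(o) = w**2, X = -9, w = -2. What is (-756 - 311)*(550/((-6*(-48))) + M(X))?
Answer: -908017/144 ≈ -6305.7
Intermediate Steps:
M(o) = 4 (M(o) = (-2)**2 = 4)
(-756 - 311)*(550/((-6*(-48))) + M(X)) = (-756 - 311)*(550/((-6*(-48))) + 4) = -1067*(550/288 + 4) = -1067*(550*(1/288) + 4) = -1067*(275/144 + 4) = -1067*851/144 = -908017/144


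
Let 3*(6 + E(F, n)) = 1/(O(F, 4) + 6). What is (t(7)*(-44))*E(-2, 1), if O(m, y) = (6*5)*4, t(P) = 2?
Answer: 99748/189 ≈ 527.77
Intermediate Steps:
O(m, y) = 120 (O(m, y) = 30*4 = 120)
E(F, n) = -2267/378 (E(F, n) = -6 + 1/(3*(120 + 6)) = -6 + (⅓)/126 = -6 + (⅓)*(1/126) = -6 + 1/378 = -2267/378)
(t(7)*(-44))*E(-2, 1) = (2*(-44))*(-2267/378) = -88*(-2267/378) = 99748/189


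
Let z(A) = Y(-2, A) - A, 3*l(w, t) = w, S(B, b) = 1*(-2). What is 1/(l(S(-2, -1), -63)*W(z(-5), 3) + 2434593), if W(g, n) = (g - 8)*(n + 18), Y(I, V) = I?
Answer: 1/2434663 ≈ 4.1073e-7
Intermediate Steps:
S(B, b) = -2
l(w, t) = w/3
z(A) = -2 - A
W(g, n) = (-8 + g)*(18 + n)
1/(l(S(-2, -1), -63)*W(z(-5), 3) + 2434593) = 1/(((⅓)*(-2))*(-144 - 8*3 + 18*(-2 - 1*(-5)) + (-2 - 1*(-5))*3) + 2434593) = 1/(-2*(-144 - 24 + 18*(-2 + 5) + (-2 + 5)*3)/3 + 2434593) = 1/(-2*(-144 - 24 + 18*3 + 3*3)/3 + 2434593) = 1/(-2*(-144 - 24 + 54 + 9)/3 + 2434593) = 1/(-⅔*(-105) + 2434593) = 1/(70 + 2434593) = 1/2434663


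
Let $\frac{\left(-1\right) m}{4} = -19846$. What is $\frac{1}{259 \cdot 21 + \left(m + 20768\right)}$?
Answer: $\frac{1}{105591} \approx 9.4705 \cdot 10^{-6}$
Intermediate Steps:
$m = 79384$ ($m = \left(-4\right) \left(-19846\right) = 79384$)
$\frac{1}{259 \cdot 21 + \left(m + 20768\right)} = \frac{1}{259 \cdot 21 + \left(79384 + 20768\right)} = \frac{1}{5439 + 100152} = \frac{1}{105591}$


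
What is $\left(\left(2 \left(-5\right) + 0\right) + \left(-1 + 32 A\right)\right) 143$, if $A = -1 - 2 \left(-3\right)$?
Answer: $21307$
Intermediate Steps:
$A = 5$ ($A = -1 - -6 = -1 + 6 = 5$)
$\left(\left(2 \left(-5\right) + 0\right) + \left(-1 + 32 A\right)\right) 143 = \left(\left(2 \left(-5\right) + 0\right) + \left(-1 + 32 \cdot 5\right)\right) 143 = \left(\left(-10 + 0\right) + \left(-1 + 160\right)\right) 143 = \left(-10 + 159\right) 143 = 149 \cdot 143 = 21307$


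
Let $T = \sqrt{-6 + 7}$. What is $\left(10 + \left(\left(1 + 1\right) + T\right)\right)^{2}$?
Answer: $169$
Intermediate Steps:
$T = 1$ ($T = \sqrt{1} = 1$)
$\left(10 + \left(\left(1 + 1\right) + T\right)\right)^{2} = \left(10 + \left(\left(1 + 1\right) + 1\right)\right)^{2} = \left(10 + \left(2 + 1\right)\right)^{2} = \left(10 + 3\right)^{2} = 13^{2} = 169$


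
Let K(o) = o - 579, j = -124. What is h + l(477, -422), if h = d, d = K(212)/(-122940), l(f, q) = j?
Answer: -15244193/122940 ≈ -124.00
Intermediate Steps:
K(o) = -579 + o
l(f, q) = -124
d = 367/122940 (d = (-579 + 212)/(-122940) = -367*(-1/122940) = 367/122940 ≈ 0.0029852)
h = 367/122940 ≈ 0.0029852
h + l(477, -422) = 367/122940 - 124 = -15244193/122940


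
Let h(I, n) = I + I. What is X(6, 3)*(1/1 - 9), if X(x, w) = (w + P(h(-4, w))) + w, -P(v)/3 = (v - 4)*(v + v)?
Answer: 4560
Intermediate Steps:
h(I, n) = 2*I
P(v) = -6*v*(-4 + v) (P(v) = -3*(v - 4)*(v + v) = -3*(-4 + v)*2*v = -6*v*(-4 + v))
X(x, w) = -576 + 2*w (X(x, w) = (w + 6*(2*(-4))*(4 - 2*(-4))) + w = (w + 6*(-8)*(4 - 1*(-8))) + w = (w + 6*(-8)*(4 + 8)) + w = (w + 6*(-8)*12) + w = (w - 576) + w = (-576 + w) + w = -576 + 2*w)
X(6, 3)*(1/1 - 9) = (-576 + 2*3)*(1/1 - 9) = (-576 + 6)*(1 - 9) = -570*(-8) = 4560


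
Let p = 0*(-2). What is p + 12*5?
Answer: 60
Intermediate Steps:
p = 0
p + 12*5 = 0 + 12*5 = 0 + 60 = 60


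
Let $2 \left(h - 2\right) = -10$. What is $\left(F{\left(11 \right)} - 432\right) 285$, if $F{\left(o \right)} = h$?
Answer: $-123975$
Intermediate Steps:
$h = -3$ ($h = 2 + \frac{1}{2} \left(-10\right) = 2 - 5 = -3$)
$F{\left(o \right)} = -3$
$\left(F{\left(11 \right)} - 432\right) 285 = \left(-3 - 432\right) 285 = \left(-435\right) 285 = -123975$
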